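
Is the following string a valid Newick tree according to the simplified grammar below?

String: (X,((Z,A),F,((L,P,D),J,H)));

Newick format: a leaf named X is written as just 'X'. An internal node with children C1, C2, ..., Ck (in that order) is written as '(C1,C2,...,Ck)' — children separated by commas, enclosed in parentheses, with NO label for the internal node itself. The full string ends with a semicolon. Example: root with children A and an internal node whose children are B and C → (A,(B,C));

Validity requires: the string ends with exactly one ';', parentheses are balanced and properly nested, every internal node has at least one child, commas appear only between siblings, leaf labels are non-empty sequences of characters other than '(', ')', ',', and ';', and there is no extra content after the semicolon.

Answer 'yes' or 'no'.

Answer: yes

Derivation:
Input: (X,((Z,A),F,((L,P,D),J,H)));
Paren balance: 5 '(' vs 5 ')' OK
Ends with single ';': True
Full parse: OK
Valid: True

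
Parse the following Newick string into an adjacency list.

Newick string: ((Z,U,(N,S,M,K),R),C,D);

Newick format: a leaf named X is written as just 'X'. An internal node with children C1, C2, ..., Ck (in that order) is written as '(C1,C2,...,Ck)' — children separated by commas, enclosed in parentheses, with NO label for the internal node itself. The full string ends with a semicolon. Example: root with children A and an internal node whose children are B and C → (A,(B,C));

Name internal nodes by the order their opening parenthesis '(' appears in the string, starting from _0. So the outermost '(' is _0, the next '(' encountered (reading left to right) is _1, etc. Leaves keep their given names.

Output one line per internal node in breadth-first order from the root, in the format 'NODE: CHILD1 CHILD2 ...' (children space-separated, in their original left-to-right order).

Input: ((Z,U,(N,S,M,K),R),C,D);
Scanning left-to-right, naming '(' by encounter order:
  pos 0: '(' -> open internal node _0 (depth 1)
  pos 1: '(' -> open internal node _1 (depth 2)
  pos 6: '(' -> open internal node _2 (depth 3)
  pos 14: ')' -> close internal node _2 (now at depth 2)
  pos 17: ')' -> close internal node _1 (now at depth 1)
  pos 22: ')' -> close internal node _0 (now at depth 0)
Total internal nodes: 3
BFS adjacency from root:
  _0: _1 C D
  _1: Z U _2 R
  _2: N S M K

Answer: _0: _1 C D
_1: Z U _2 R
_2: N S M K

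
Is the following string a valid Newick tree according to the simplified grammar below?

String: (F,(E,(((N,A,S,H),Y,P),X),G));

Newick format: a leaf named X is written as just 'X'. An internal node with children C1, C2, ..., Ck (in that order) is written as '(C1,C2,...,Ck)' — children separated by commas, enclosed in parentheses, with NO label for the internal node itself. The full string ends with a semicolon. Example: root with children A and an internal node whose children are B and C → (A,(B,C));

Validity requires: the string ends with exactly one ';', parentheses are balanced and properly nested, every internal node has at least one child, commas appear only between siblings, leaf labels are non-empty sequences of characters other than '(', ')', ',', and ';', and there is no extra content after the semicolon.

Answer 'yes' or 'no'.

Answer: yes

Derivation:
Input: (F,(E,(((N,A,S,H),Y,P),X),G));
Paren balance: 5 '(' vs 5 ')' OK
Ends with single ';': True
Full parse: OK
Valid: True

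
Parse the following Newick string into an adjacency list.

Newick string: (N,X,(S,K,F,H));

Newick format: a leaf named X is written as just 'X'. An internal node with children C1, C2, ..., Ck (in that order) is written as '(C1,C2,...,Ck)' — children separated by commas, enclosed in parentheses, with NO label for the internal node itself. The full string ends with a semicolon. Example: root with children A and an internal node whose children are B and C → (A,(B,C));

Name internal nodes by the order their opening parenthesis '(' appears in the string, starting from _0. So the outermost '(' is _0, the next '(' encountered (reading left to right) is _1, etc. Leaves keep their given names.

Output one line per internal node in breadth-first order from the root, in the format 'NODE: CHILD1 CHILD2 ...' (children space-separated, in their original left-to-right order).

Input: (N,X,(S,K,F,H));
Scanning left-to-right, naming '(' by encounter order:
  pos 0: '(' -> open internal node _0 (depth 1)
  pos 5: '(' -> open internal node _1 (depth 2)
  pos 13: ')' -> close internal node _1 (now at depth 1)
  pos 14: ')' -> close internal node _0 (now at depth 0)
Total internal nodes: 2
BFS adjacency from root:
  _0: N X _1
  _1: S K F H

Answer: _0: N X _1
_1: S K F H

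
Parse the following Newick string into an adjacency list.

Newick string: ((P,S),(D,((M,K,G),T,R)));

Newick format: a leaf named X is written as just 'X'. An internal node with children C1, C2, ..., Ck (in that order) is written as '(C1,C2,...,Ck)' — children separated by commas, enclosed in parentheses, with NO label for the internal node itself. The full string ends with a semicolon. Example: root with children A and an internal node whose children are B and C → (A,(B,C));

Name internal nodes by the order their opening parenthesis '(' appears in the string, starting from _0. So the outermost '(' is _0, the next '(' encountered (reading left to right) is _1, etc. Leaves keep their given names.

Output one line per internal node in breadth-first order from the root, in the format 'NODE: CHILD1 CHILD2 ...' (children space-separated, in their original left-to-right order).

Input: ((P,S),(D,((M,K,G),T,R)));
Scanning left-to-right, naming '(' by encounter order:
  pos 0: '(' -> open internal node _0 (depth 1)
  pos 1: '(' -> open internal node _1 (depth 2)
  pos 5: ')' -> close internal node _1 (now at depth 1)
  pos 7: '(' -> open internal node _2 (depth 2)
  pos 10: '(' -> open internal node _3 (depth 3)
  pos 11: '(' -> open internal node _4 (depth 4)
  pos 17: ')' -> close internal node _4 (now at depth 3)
  pos 22: ')' -> close internal node _3 (now at depth 2)
  pos 23: ')' -> close internal node _2 (now at depth 1)
  pos 24: ')' -> close internal node _0 (now at depth 0)
Total internal nodes: 5
BFS adjacency from root:
  _0: _1 _2
  _1: P S
  _2: D _3
  _3: _4 T R
  _4: M K G

Answer: _0: _1 _2
_1: P S
_2: D _3
_3: _4 T R
_4: M K G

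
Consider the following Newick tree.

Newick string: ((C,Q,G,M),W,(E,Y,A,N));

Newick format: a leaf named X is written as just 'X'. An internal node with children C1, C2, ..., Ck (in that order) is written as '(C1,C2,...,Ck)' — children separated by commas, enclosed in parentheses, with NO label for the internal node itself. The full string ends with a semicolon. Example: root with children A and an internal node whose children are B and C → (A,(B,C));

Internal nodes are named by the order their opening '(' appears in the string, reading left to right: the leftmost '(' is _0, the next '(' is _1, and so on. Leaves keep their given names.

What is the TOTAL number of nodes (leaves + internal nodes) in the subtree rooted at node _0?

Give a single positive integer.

Answer: 12

Derivation:
Newick: ((C,Q,G,M),W,(E,Y,A,N));
Locate _0: it is the '(' at position 0 (the 1st '(' reading left to right).
Query: subtree rooted at _0
_0: subtree_size = 1 + 11
  _1: subtree_size = 1 + 4
    C: subtree_size = 1 + 0
    Q: subtree_size = 1 + 0
    G: subtree_size = 1 + 0
    M: subtree_size = 1 + 0
  W: subtree_size = 1 + 0
  _2: subtree_size = 1 + 4
    E: subtree_size = 1 + 0
    Y: subtree_size = 1 + 0
    A: subtree_size = 1 + 0
    N: subtree_size = 1 + 0
Total subtree size of _0: 12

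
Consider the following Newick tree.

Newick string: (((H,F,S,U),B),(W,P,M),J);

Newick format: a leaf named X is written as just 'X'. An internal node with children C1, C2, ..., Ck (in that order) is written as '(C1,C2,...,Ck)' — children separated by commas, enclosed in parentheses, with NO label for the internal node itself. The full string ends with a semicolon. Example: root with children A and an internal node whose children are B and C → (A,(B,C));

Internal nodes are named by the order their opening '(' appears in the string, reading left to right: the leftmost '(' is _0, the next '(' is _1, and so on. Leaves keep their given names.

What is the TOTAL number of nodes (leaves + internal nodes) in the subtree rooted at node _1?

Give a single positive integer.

Newick: (((H,F,S,U),B),(W,P,M),J);
Locate _1: it is the '(' at position 1 (the 2nd '(' reading left to right).
Query: subtree rooted at _1
_1: subtree_size = 1 + 6
  _2: subtree_size = 1 + 4
    H: subtree_size = 1 + 0
    F: subtree_size = 1 + 0
    S: subtree_size = 1 + 0
    U: subtree_size = 1 + 0
  B: subtree_size = 1 + 0
Total subtree size of _1: 7

Answer: 7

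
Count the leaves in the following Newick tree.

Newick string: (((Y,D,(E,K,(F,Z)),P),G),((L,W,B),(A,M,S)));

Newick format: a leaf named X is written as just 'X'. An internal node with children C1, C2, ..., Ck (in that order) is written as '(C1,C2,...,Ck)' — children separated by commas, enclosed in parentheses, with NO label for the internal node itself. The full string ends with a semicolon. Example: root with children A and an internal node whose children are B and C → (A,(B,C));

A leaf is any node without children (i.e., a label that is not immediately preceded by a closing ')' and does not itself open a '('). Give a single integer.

Answer: 14

Derivation:
Newick: (((Y,D,(E,K,(F,Z)),P),G),((L,W,B),(A,M,S)));
Scan left-to-right; a leaf is any maximal label run not followed by '(':
  pos 3: leaf 'Y' → count = 1
  pos 5: leaf 'D' → count = 2
  pos 8: leaf 'E' → count = 3
  pos 10: leaf 'K' → count = 4
  pos 13: leaf 'F' → count = 5
  pos 15: leaf 'Z' → count = 6
  pos 19: leaf 'P' → count = 7
  pos 22: leaf 'G' → count = 8
  pos 27: leaf 'L' → count = 9
  pos 29: leaf 'W' → count = 10
  pos 31: leaf 'B' → count = 11
  pos 35: leaf 'A' → count = 12
  pos 37: leaf 'M' → count = 13
  pos 39: leaf 'S' → count = 14
Total leaves: 14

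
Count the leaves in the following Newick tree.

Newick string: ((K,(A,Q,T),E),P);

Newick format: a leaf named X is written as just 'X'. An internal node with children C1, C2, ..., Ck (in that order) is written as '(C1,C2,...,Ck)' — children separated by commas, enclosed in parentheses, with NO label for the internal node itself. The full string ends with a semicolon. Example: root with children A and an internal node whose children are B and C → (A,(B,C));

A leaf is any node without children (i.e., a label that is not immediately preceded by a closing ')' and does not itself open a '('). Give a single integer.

Newick: ((K,(A,Q,T),E),P);
Scan left-to-right; a leaf is any maximal label run not followed by '(':
  pos 2: leaf 'K' → count = 1
  pos 5: leaf 'A' → count = 2
  pos 7: leaf 'Q' → count = 3
  pos 9: leaf 'T' → count = 4
  pos 12: leaf 'E' → count = 5
  pos 15: leaf 'P' → count = 6
Total leaves: 6

Answer: 6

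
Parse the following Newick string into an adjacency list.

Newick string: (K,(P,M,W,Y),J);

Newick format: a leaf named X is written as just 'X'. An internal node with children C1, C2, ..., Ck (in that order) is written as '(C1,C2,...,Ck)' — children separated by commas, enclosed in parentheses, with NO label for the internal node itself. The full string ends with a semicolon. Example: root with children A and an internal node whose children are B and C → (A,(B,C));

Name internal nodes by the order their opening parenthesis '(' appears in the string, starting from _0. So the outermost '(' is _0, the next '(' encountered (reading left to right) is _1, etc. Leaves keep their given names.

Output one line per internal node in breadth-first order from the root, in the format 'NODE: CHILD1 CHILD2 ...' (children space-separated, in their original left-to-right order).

Input: (K,(P,M,W,Y),J);
Scanning left-to-right, naming '(' by encounter order:
  pos 0: '(' -> open internal node _0 (depth 1)
  pos 3: '(' -> open internal node _1 (depth 2)
  pos 11: ')' -> close internal node _1 (now at depth 1)
  pos 14: ')' -> close internal node _0 (now at depth 0)
Total internal nodes: 2
BFS adjacency from root:
  _0: K _1 J
  _1: P M W Y

Answer: _0: K _1 J
_1: P M W Y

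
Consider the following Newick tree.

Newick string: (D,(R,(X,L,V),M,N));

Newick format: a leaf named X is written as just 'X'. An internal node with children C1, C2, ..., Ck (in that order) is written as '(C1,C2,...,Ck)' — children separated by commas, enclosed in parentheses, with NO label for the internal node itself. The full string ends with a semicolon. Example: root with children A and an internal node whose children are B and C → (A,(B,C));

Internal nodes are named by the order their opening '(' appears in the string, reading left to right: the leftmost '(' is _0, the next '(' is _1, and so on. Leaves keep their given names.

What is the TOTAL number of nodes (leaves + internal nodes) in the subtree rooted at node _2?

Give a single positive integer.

Newick: (D,(R,(X,L,V),M,N));
Locate _2: it is the '(' at position 6 (the 3rd '(' reading left to right).
Query: subtree rooted at _2
_2: subtree_size = 1 + 3
  X: subtree_size = 1 + 0
  L: subtree_size = 1 + 0
  V: subtree_size = 1 + 0
Total subtree size of _2: 4

Answer: 4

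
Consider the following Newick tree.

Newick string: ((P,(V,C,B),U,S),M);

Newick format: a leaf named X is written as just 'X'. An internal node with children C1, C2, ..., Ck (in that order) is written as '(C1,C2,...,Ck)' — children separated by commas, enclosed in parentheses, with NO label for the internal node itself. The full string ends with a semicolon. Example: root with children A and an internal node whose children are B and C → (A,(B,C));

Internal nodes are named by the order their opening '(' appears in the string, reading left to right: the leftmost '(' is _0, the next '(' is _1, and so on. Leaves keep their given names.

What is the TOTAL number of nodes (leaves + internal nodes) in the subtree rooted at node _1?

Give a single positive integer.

Newick: ((P,(V,C,B),U,S),M);
Locate _1: it is the '(' at position 1 (the 2nd '(' reading left to right).
Query: subtree rooted at _1
_1: subtree_size = 1 + 7
  P: subtree_size = 1 + 0
  _2: subtree_size = 1 + 3
    V: subtree_size = 1 + 0
    C: subtree_size = 1 + 0
    B: subtree_size = 1 + 0
  U: subtree_size = 1 + 0
  S: subtree_size = 1 + 0
Total subtree size of _1: 8

Answer: 8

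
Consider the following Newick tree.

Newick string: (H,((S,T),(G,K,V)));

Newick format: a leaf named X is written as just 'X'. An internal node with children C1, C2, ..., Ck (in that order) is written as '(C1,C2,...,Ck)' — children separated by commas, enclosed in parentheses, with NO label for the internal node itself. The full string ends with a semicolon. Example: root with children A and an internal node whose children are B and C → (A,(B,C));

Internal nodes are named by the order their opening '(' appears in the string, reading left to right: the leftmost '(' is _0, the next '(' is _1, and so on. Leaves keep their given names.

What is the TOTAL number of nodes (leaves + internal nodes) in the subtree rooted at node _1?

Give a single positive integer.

Answer: 8

Derivation:
Newick: (H,((S,T),(G,K,V)));
Locate _1: it is the '(' at position 3 (the 2nd '(' reading left to right).
Query: subtree rooted at _1
_1: subtree_size = 1 + 7
  _2: subtree_size = 1 + 2
    S: subtree_size = 1 + 0
    T: subtree_size = 1 + 0
  _3: subtree_size = 1 + 3
    G: subtree_size = 1 + 0
    K: subtree_size = 1 + 0
    V: subtree_size = 1 + 0
Total subtree size of _1: 8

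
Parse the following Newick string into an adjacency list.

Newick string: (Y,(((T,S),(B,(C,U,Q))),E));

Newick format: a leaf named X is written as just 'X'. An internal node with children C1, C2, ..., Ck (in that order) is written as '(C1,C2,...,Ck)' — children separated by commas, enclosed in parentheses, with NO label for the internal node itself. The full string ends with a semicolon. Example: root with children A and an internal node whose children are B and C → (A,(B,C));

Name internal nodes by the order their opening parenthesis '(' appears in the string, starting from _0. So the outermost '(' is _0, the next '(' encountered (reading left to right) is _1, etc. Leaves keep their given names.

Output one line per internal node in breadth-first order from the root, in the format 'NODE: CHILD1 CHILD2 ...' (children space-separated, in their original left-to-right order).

Input: (Y,(((T,S),(B,(C,U,Q))),E));
Scanning left-to-right, naming '(' by encounter order:
  pos 0: '(' -> open internal node _0 (depth 1)
  pos 3: '(' -> open internal node _1 (depth 2)
  pos 4: '(' -> open internal node _2 (depth 3)
  pos 5: '(' -> open internal node _3 (depth 4)
  pos 9: ')' -> close internal node _3 (now at depth 3)
  pos 11: '(' -> open internal node _4 (depth 4)
  pos 14: '(' -> open internal node _5 (depth 5)
  pos 20: ')' -> close internal node _5 (now at depth 4)
  pos 21: ')' -> close internal node _4 (now at depth 3)
  pos 22: ')' -> close internal node _2 (now at depth 2)
  pos 25: ')' -> close internal node _1 (now at depth 1)
  pos 26: ')' -> close internal node _0 (now at depth 0)
Total internal nodes: 6
BFS adjacency from root:
  _0: Y _1
  _1: _2 E
  _2: _3 _4
  _3: T S
  _4: B _5
  _5: C U Q

Answer: _0: Y _1
_1: _2 E
_2: _3 _4
_3: T S
_4: B _5
_5: C U Q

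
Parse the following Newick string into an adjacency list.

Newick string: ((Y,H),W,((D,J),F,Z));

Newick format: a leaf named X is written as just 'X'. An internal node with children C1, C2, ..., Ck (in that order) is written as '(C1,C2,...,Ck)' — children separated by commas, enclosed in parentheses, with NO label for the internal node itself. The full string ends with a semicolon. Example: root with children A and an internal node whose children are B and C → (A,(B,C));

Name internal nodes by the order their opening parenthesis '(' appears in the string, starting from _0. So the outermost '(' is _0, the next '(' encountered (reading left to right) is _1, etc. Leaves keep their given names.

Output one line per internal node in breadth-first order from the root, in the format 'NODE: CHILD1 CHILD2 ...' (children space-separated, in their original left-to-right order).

Answer: _0: _1 W _2
_1: Y H
_2: _3 F Z
_3: D J

Derivation:
Input: ((Y,H),W,((D,J),F,Z));
Scanning left-to-right, naming '(' by encounter order:
  pos 0: '(' -> open internal node _0 (depth 1)
  pos 1: '(' -> open internal node _1 (depth 2)
  pos 5: ')' -> close internal node _1 (now at depth 1)
  pos 9: '(' -> open internal node _2 (depth 2)
  pos 10: '(' -> open internal node _3 (depth 3)
  pos 14: ')' -> close internal node _3 (now at depth 2)
  pos 19: ')' -> close internal node _2 (now at depth 1)
  pos 20: ')' -> close internal node _0 (now at depth 0)
Total internal nodes: 4
BFS adjacency from root:
  _0: _1 W _2
  _1: Y H
  _2: _3 F Z
  _3: D J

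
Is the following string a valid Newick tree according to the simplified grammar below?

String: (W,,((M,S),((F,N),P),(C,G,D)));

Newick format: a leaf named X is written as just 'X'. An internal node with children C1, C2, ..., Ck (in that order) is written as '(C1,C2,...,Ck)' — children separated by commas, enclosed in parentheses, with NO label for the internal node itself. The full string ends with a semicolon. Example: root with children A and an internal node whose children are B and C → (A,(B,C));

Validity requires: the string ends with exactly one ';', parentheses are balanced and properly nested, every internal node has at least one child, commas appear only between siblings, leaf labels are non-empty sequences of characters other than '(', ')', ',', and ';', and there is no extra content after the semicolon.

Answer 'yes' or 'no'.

Input: (W,,((M,S),((F,N),P),(C,G,D)));
Paren balance: 6 '(' vs 6 ')' OK
Ends with single ';': True
Full parse: FAILS (empty leaf label at pos 3)
Valid: False

Answer: no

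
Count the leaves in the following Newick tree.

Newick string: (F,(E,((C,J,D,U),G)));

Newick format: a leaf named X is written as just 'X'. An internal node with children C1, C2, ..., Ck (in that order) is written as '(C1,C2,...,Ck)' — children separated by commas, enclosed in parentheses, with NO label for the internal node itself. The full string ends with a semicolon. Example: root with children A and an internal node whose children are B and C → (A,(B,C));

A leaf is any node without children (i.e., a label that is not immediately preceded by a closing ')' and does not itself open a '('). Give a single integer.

Answer: 7

Derivation:
Newick: (F,(E,((C,J,D,U),G)));
Scan left-to-right; a leaf is any maximal label run not followed by '(':
  pos 1: leaf 'F' → count = 1
  pos 4: leaf 'E' → count = 2
  pos 8: leaf 'C' → count = 3
  pos 10: leaf 'J' → count = 4
  pos 12: leaf 'D' → count = 5
  pos 14: leaf 'U' → count = 6
  pos 17: leaf 'G' → count = 7
Total leaves: 7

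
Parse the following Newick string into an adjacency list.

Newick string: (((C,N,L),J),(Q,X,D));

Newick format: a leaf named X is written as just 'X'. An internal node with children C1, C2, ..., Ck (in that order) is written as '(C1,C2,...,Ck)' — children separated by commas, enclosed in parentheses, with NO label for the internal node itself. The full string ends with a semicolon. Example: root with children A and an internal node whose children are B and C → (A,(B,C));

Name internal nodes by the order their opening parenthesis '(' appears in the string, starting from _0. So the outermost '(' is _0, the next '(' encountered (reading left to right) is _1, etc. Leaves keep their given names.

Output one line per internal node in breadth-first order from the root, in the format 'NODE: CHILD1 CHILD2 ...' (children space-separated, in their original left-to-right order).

Input: (((C,N,L),J),(Q,X,D));
Scanning left-to-right, naming '(' by encounter order:
  pos 0: '(' -> open internal node _0 (depth 1)
  pos 1: '(' -> open internal node _1 (depth 2)
  pos 2: '(' -> open internal node _2 (depth 3)
  pos 8: ')' -> close internal node _2 (now at depth 2)
  pos 11: ')' -> close internal node _1 (now at depth 1)
  pos 13: '(' -> open internal node _3 (depth 2)
  pos 19: ')' -> close internal node _3 (now at depth 1)
  pos 20: ')' -> close internal node _0 (now at depth 0)
Total internal nodes: 4
BFS adjacency from root:
  _0: _1 _3
  _1: _2 J
  _3: Q X D
  _2: C N L

Answer: _0: _1 _3
_1: _2 J
_3: Q X D
_2: C N L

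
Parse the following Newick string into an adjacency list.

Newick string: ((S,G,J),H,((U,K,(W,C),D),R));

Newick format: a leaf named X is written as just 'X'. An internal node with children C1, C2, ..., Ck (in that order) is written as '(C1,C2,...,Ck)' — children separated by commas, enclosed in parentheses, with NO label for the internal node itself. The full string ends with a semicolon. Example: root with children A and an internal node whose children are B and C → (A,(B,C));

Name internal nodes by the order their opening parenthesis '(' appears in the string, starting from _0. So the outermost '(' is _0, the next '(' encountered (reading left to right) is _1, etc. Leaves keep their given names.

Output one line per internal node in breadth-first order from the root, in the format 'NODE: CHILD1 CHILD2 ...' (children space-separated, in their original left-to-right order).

Answer: _0: _1 H _2
_1: S G J
_2: _3 R
_3: U K _4 D
_4: W C

Derivation:
Input: ((S,G,J),H,((U,K,(W,C),D),R));
Scanning left-to-right, naming '(' by encounter order:
  pos 0: '(' -> open internal node _0 (depth 1)
  pos 1: '(' -> open internal node _1 (depth 2)
  pos 7: ')' -> close internal node _1 (now at depth 1)
  pos 11: '(' -> open internal node _2 (depth 2)
  pos 12: '(' -> open internal node _3 (depth 3)
  pos 17: '(' -> open internal node _4 (depth 4)
  pos 21: ')' -> close internal node _4 (now at depth 3)
  pos 24: ')' -> close internal node _3 (now at depth 2)
  pos 27: ')' -> close internal node _2 (now at depth 1)
  pos 28: ')' -> close internal node _0 (now at depth 0)
Total internal nodes: 5
BFS adjacency from root:
  _0: _1 H _2
  _1: S G J
  _2: _3 R
  _3: U K _4 D
  _4: W C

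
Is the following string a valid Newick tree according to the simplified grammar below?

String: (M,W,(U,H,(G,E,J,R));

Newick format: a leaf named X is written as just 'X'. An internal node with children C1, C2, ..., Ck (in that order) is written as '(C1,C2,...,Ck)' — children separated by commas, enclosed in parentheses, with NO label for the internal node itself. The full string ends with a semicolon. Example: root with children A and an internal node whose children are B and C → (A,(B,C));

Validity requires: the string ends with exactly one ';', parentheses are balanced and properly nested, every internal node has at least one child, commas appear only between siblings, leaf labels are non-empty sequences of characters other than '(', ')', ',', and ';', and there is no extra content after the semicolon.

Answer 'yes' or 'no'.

Answer: no

Derivation:
Input: (M,W,(U,H,(G,E,J,R));
Paren balance: 3 '(' vs 2 ')' MISMATCH
Ends with single ';': True
Full parse: FAILS (expected , or ) at pos 20)
Valid: False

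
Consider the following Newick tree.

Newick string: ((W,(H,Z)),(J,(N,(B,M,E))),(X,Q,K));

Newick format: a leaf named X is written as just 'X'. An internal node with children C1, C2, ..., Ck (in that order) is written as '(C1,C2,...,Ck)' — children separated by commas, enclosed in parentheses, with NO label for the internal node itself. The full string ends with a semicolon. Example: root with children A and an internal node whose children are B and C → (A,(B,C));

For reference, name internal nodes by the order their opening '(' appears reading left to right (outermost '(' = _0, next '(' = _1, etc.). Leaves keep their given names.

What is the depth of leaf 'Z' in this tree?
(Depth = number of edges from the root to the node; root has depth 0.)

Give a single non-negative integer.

Answer: 3

Derivation:
Newick: ((W,(H,Z)),(J,(N,(B,M,E))),(X,Q,K));
Naming internals by '(' encounter order: outermost '(' = _0, next = _1, ...
Query node: Z
Path from root: _0 -> _1 -> _2 -> Z
Depth of Z: 3 (number of edges from root)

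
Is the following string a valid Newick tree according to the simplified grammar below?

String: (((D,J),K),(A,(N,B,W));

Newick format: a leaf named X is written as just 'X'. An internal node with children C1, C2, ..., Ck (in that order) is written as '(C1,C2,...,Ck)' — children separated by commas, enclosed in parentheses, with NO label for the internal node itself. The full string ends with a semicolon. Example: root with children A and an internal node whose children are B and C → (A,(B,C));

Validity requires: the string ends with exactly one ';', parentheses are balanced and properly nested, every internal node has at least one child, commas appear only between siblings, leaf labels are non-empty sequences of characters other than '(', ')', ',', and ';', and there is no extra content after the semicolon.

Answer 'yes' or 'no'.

Answer: no

Derivation:
Input: (((D,J),K),(A,(N,B,W));
Paren balance: 5 '(' vs 4 ')' MISMATCH
Ends with single ';': True
Full parse: FAILS (expected , or ) at pos 22)
Valid: False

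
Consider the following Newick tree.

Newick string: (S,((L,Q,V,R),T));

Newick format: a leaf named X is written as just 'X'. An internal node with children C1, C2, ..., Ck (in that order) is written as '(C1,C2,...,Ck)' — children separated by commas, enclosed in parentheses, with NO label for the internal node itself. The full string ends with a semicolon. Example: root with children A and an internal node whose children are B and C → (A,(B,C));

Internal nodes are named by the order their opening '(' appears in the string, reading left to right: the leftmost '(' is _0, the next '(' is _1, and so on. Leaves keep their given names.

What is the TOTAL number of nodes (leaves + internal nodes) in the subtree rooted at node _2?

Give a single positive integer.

Newick: (S,((L,Q,V,R),T));
Locate _2: it is the '(' at position 4 (the 3rd '(' reading left to right).
Query: subtree rooted at _2
_2: subtree_size = 1 + 4
  L: subtree_size = 1 + 0
  Q: subtree_size = 1 + 0
  V: subtree_size = 1 + 0
  R: subtree_size = 1 + 0
Total subtree size of _2: 5

Answer: 5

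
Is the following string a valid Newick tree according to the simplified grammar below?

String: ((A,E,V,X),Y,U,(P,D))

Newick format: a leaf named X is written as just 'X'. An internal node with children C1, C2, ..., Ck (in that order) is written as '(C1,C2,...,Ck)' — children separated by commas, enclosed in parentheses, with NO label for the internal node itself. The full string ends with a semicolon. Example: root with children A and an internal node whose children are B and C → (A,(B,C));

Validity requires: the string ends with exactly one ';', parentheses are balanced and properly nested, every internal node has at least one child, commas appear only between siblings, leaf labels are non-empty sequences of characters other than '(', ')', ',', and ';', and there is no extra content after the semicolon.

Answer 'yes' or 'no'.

Answer: no

Derivation:
Input: ((A,E,V,X),Y,U,(P,D))
Paren balance: 3 '(' vs 3 ')' OK
Ends with single ';': False
Full parse: FAILS (must end with ;)
Valid: False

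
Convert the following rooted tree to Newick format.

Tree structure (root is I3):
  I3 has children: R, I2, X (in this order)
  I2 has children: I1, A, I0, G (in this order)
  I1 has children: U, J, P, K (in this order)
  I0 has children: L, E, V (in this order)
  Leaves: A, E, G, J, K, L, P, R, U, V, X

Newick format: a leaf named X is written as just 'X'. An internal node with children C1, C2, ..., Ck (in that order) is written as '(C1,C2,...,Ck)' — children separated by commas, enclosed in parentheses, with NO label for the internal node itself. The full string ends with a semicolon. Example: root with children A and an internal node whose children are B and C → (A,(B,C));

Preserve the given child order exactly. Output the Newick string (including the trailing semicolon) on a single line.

Answer: (R,((U,J,P,K),A,(L,E,V),G),X);

Derivation:
internal I3 with children ['R', 'I2', 'X']
  leaf 'R' → 'R'
  internal I2 with children ['I1', 'A', 'I0', 'G']
    internal I1 with children ['U', 'J', 'P', 'K']
      leaf 'U' → 'U'
      leaf 'J' → 'J'
      leaf 'P' → 'P'
      leaf 'K' → 'K'
    → '(U,J,P,K)'
    leaf 'A' → 'A'
    internal I0 with children ['L', 'E', 'V']
      leaf 'L' → 'L'
      leaf 'E' → 'E'
      leaf 'V' → 'V'
    → '(L,E,V)'
    leaf 'G' → 'G'
  → '((U,J,P,K),A,(L,E,V),G)'
  leaf 'X' → 'X'
→ '(R,((U,J,P,K),A,(L,E,V),G),X)'
Final: (R,((U,J,P,K),A,(L,E,V),G),X);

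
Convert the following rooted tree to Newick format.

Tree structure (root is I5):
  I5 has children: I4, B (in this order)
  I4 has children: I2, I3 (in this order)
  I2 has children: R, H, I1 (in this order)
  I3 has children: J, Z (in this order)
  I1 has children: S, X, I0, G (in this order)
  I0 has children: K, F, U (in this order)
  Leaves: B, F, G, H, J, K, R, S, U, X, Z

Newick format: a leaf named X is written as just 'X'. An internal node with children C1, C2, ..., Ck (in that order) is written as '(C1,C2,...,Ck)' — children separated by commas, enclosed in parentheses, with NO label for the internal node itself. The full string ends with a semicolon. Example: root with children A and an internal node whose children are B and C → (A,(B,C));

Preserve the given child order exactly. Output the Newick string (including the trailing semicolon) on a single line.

Answer: (((R,H,(S,X,(K,F,U),G)),(J,Z)),B);

Derivation:
internal I5 with children ['I4', 'B']
  internal I4 with children ['I2', 'I3']
    internal I2 with children ['R', 'H', 'I1']
      leaf 'R' → 'R'
      leaf 'H' → 'H'
      internal I1 with children ['S', 'X', 'I0', 'G']
        leaf 'S' → 'S'
        leaf 'X' → 'X'
        internal I0 with children ['K', 'F', 'U']
          leaf 'K' → 'K'
          leaf 'F' → 'F'
          leaf 'U' → 'U'
        → '(K,F,U)'
        leaf 'G' → 'G'
      → '(S,X,(K,F,U),G)'
    → '(R,H,(S,X,(K,F,U),G))'
    internal I3 with children ['J', 'Z']
      leaf 'J' → 'J'
      leaf 'Z' → 'Z'
    → '(J,Z)'
  → '((R,H,(S,X,(K,F,U),G)),(J,Z))'
  leaf 'B' → 'B'
→ '(((R,H,(S,X,(K,F,U),G)),(J,Z)),B)'
Final: (((R,H,(S,X,(K,F,U),G)),(J,Z)),B);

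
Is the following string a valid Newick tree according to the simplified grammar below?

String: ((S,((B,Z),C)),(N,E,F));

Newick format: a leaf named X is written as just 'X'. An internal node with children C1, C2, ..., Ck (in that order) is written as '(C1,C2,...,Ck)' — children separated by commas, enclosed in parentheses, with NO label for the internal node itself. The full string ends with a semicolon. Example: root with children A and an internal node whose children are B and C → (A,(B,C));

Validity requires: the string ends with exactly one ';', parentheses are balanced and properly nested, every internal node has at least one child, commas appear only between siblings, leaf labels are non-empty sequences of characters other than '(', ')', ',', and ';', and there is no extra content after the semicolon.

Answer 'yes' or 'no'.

Input: ((S,((B,Z),C)),(N,E,F));
Paren balance: 5 '(' vs 5 ')' OK
Ends with single ';': True
Full parse: OK
Valid: True

Answer: yes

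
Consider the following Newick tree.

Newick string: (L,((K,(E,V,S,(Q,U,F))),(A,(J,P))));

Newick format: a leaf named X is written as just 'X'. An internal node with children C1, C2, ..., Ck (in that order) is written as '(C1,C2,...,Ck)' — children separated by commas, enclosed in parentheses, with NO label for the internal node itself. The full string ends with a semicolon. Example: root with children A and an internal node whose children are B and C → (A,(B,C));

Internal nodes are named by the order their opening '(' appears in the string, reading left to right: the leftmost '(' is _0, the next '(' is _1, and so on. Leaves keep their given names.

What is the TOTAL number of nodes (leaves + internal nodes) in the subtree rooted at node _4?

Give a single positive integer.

Answer: 4

Derivation:
Newick: (L,((K,(E,V,S,(Q,U,F))),(A,(J,P))));
Locate _4: it is the '(' at position 14 (the 5th '(' reading left to right).
Query: subtree rooted at _4
_4: subtree_size = 1 + 3
  Q: subtree_size = 1 + 0
  U: subtree_size = 1 + 0
  F: subtree_size = 1 + 0
Total subtree size of _4: 4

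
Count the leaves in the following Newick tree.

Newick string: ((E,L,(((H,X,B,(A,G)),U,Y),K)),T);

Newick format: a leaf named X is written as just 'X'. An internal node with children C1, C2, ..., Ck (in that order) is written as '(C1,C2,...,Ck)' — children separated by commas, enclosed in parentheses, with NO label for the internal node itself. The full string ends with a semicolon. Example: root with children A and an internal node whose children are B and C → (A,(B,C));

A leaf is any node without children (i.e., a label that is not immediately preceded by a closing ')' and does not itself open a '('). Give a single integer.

Answer: 11

Derivation:
Newick: ((E,L,(((H,X,B,(A,G)),U,Y),K)),T);
Scan left-to-right; a leaf is any maximal label run not followed by '(':
  pos 2: leaf 'E' → count = 1
  pos 4: leaf 'L' → count = 2
  pos 9: leaf 'H' → count = 3
  pos 11: leaf 'X' → count = 4
  pos 13: leaf 'B' → count = 5
  pos 16: leaf 'A' → count = 6
  pos 18: leaf 'G' → count = 7
  pos 22: leaf 'U' → count = 8
  pos 24: leaf 'Y' → count = 9
  pos 27: leaf 'K' → count = 10
  pos 31: leaf 'T' → count = 11
Total leaves: 11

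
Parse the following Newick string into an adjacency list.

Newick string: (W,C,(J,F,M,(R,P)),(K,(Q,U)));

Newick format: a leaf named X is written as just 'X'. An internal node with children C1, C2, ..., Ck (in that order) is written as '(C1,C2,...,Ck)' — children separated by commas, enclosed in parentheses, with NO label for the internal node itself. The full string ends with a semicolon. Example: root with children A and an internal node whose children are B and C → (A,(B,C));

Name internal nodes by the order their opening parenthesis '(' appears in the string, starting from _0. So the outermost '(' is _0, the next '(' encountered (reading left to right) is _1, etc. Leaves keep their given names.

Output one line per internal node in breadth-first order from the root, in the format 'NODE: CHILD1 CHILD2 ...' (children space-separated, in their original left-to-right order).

Answer: _0: W C _1 _3
_1: J F M _2
_3: K _4
_2: R P
_4: Q U

Derivation:
Input: (W,C,(J,F,M,(R,P)),(K,(Q,U)));
Scanning left-to-right, naming '(' by encounter order:
  pos 0: '(' -> open internal node _0 (depth 1)
  pos 5: '(' -> open internal node _1 (depth 2)
  pos 12: '(' -> open internal node _2 (depth 3)
  pos 16: ')' -> close internal node _2 (now at depth 2)
  pos 17: ')' -> close internal node _1 (now at depth 1)
  pos 19: '(' -> open internal node _3 (depth 2)
  pos 22: '(' -> open internal node _4 (depth 3)
  pos 26: ')' -> close internal node _4 (now at depth 2)
  pos 27: ')' -> close internal node _3 (now at depth 1)
  pos 28: ')' -> close internal node _0 (now at depth 0)
Total internal nodes: 5
BFS adjacency from root:
  _0: W C _1 _3
  _1: J F M _2
  _3: K _4
  _2: R P
  _4: Q U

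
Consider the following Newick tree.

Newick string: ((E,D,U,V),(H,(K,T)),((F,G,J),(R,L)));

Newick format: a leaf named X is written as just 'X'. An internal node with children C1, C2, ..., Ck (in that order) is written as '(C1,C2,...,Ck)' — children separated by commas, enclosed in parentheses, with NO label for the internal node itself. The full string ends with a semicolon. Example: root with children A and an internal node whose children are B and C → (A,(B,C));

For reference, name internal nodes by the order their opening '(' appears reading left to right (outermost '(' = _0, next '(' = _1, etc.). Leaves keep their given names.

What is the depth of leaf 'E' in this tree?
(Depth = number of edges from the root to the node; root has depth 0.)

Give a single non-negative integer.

Newick: ((E,D,U,V),(H,(K,T)),((F,G,J),(R,L)));
Naming internals by '(' encounter order: outermost '(' = _0, next = _1, ...
Query node: E
Path from root: _0 -> _1 -> E
Depth of E: 2 (number of edges from root)

Answer: 2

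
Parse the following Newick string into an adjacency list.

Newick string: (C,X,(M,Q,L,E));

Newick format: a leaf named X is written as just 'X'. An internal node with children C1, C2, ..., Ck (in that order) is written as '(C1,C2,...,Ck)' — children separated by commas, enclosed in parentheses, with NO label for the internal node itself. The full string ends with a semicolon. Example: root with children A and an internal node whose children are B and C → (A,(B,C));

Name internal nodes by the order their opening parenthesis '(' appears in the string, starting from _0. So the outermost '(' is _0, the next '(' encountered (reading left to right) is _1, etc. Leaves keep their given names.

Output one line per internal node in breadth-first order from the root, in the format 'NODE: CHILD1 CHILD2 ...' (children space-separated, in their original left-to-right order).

Answer: _0: C X _1
_1: M Q L E

Derivation:
Input: (C,X,(M,Q,L,E));
Scanning left-to-right, naming '(' by encounter order:
  pos 0: '(' -> open internal node _0 (depth 1)
  pos 5: '(' -> open internal node _1 (depth 2)
  pos 13: ')' -> close internal node _1 (now at depth 1)
  pos 14: ')' -> close internal node _0 (now at depth 0)
Total internal nodes: 2
BFS adjacency from root:
  _0: C X _1
  _1: M Q L E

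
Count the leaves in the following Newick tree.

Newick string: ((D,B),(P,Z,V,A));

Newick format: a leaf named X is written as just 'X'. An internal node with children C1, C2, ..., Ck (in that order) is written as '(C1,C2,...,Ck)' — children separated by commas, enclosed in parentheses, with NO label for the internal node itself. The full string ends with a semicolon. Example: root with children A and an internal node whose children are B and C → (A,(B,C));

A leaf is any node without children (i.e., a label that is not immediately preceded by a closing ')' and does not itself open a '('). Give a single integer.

Newick: ((D,B),(P,Z,V,A));
Scan left-to-right; a leaf is any maximal label run not followed by '(':
  pos 2: leaf 'D' → count = 1
  pos 4: leaf 'B' → count = 2
  pos 8: leaf 'P' → count = 3
  pos 10: leaf 'Z' → count = 4
  pos 12: leaf 'V' → count = 5
  pos 14: leaf 'A' → count = 6
Total leaves: 6

Answer: 6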